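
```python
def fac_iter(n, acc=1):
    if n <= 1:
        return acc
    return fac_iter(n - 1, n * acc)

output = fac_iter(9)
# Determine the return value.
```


fac_iter(9, 1)
= fac_iter(8, 9 * 1) = fac_iter(8, 9)
= fac_iter(7, 8 * 9) = fac_iter(7, 72)
= fac_iter(6, 7 * 72) = fac_iter(6, 504)
= fac_iter(5, 6 * 504) = fac_iter(5, 3024)
= fac_iter(4, 5 * 3024) = fac_iter(4, 15120)
= fac_iter(3, 4 * 15120) = fac_iter(3, 60480)
= fac_iter(2, 3 * 60480) = fac_iter(2, 181440)
= fac_iter(1, 2 * 181440) = fac_iter(1, 362880)
n <= 1, return acc = 362880


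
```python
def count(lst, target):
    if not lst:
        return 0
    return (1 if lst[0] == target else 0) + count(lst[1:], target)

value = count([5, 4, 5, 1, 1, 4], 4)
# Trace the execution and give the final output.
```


count([5, 4, 5, 1, 1, 4], 4)
lst[0]=5 != 4: 0 + count([4, 5, 1, 1, 4], 4)
lst[0]=4 == 4: 1 + count([5, 1, 1, 4], 4)
lst[0]=5 != 4: 0 + count([1, 1, 4], 4)
lst[0]=1 != 4: 0 + count([1, 4], 4)
lst[0]=1 != 4: 0 + count([4], 4)
lst[0]=4 == 4: 1 + count([], 4)
= 2


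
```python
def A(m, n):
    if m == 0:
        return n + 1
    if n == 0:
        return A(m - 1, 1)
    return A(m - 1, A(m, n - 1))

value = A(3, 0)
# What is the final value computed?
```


A(3, 0)
n == 0: return A(2, 1)
= A(2, 1) = 5
= 5


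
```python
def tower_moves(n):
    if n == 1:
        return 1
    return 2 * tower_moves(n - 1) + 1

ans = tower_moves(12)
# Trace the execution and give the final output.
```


tower_moves(12)
= 2 * tower_moves(11) + 1
= 2 * (2 * tower_moves(10) + 1) + 1
= 2 * (2 * (2 * tower_moves(9) + 1) + 1) + 1
= 2 * (2 * (2 * (2 * tower_moves(8) + 1) + 1) + 1) + 1
= 2 * (2 * (2 * (2 * (2 * tower_moves(7) + 1) + 1) + 1) + 1) + 1
= 2 * (2 * (2 * (2 * (2 * (2 * tower_moves(6) + 1) + 1) + 1) + 1) + 1) + 1
= 2 * (2 * (2 * (2 * (2 * (2 * (2 * tower_moves(5) + 1) + 1) + 1) + 1) + 1) + 1) + 1
= 2 * (2 * (2 * (2 * (2 * (2 * (2 * (2 * tower_moves(4) + 1) + 1) + 1) + 1) + 1) + 1) + 1) + 1
= 2 * (2 * (2 * (2 * (2 * (2 * (2 * (2 * (2 * tower_moves(3) + 1) + 1) + 1) + 1) + 1) + 1) + 1) + 1) + 1
= 2 * (2 * (2 * (2 * (2 * (2 * (2 * (2 * (2 * (2 * tower_moves(2) + 1) + 1) + 1) + 1) + 1) + 1) + 1) + 1) + 1) + 1
= 2 * (2 * (2 * (2 * (2 * (2 * (2 * (2 * (2 * (2 * (2 * tower_moves(1) + 1) + 1) + 1) + 1) + 1) + 1) + 1) + 1) + 1) + 1) + 1
Now compute bottom-up:
tower_moves(1) = 1
tower_moves(2) = 2 * 1 + 1 = 3
tower_moves(3) = 2 * 3 + 1 = 7
tower_moves(4) = 2 * 7 + 1 = 15
tower_moves(5) = 2 * 15 + 1 = 31
tower_moves(6) = 2 * 31 + 1 = 63
tower_moves(7) = 2 * 63 + 1 = 127
tower_moves(8) = 2 * 127 + 1 = 255
tower_moves(9) = 2 * 255 + 1 = 511
tower_moves(10) = 2 * 511 + 1 = 1023
tower_moves(11) = 2 * 1023 + 1 = 2047
tower_moves(12) = 2 * 2047 + 1 = 4095
= 4095


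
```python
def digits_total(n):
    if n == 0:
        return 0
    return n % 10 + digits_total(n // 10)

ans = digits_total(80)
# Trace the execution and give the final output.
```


digits_total(80)
= 0 + digits_total(8)
= 0 + 8 + digits_total(0)
= 0 + 8 + 0
= 8


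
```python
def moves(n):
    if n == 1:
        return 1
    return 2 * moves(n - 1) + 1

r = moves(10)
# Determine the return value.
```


moves(10)
= 2 * moves(9) + 1
= 2 * (2 * moves(8) + 1) + 1
= 2 * (2 * (2 * moves(7) + 1) + 1) + 1
= 2 * (2 * (2 * (2 * moves(6) + 1) + 1) + 1) + 1
= 2 * (2 * (2 * (2 * (2 * moves(5) + 1) + 1) + 1) + 1) + 1
= 2 * (2 * (2 * (2 * (2 * (2 * moves(4) + 1) + 1) + 1) + 1) + 1) + 1
= 2 * (2 * (2 * (2 * (2 * (2 * (2 * moves(3) + 1) + 1) + 1) + 1) + 1) + 1) + 1
= 2 * (2 * (2 * (2 * (2 * (2 * (2 * (2 * moves(2) + 1) + 1) + 1) + 1) + 1) + 1) + 1) + 1
= 2 * (2 * (2 * (2 * (2 * (2 * (2 * (2 * (2 * moves(1) + 1) + 1) + 1) + 1) + 1) + 1) + 1) + 1) + 1
Now compute bottom-up:
moves(1) = 1
moves(2) = 2 * 1 + 1 = 3
moves(3) = 2 * 3 + 1 = 7
moves(4) = 2 * 7 + 1 = 15
moves(5) = 2 * 15 + 1 = 31
moves(6) = 2 * 31 + 1 = 63
moves(7) = 2 * 63 + 1 = 127
moves(8) = 2 * 127 + 1 = 255
moves(9) = 2 * 255 + 1 = 511
moves(10) = 2 * 511 + 1 = 1023
= 1023


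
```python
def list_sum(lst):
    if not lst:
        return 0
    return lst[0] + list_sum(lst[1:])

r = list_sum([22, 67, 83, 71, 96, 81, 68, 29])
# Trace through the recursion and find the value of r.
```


list_sum([22, 67, 83, 71, 96, 81, 68, 29])
= 22 + list_sum([67, 83, 71, 96, 81, 68, 29])
= 22 + 67 + list_sum([83, 71, 96, 81, 68, 29])
= 22 + 67 + 83 + list_sum([71, 96, 81, 68, 29])
= 22 + 67 + 83 + 71 + list_sum([96, 81, 68, 29])
= 22 + 67 + 83 + 71 + 96 + list_sum([81, 68, 29])
= 22 + 67 + 83 + 71 + 96 + 81 + list_sum([68, 29])
= 22 + 67 + 83 + 71 + 96 + 81 + 68 + list_sum([29])
= 22 + 67 + 83 + 71 + 96 + 81 + 68 + 29 + list_sum([])
= 22 + 67 + 83 + 71 + 96 + 81 + 68 + 29 + 0
= 517


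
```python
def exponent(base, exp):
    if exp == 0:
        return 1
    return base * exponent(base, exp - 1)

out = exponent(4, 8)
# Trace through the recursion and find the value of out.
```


exponent(4, 8)
= 4 * exponent(4, 7)
= 4 * 4 * exponent(4, 6)
= 4 * 4 * 4 * exponent(4, 5)
= 4 * 4 * 4 * 4 * exponent(4, 4)
= 4 * 4 * 4 * 4 * 4 * exponent(4, 3)
= 4 * 4 * 4 * 4 * 4 * 4 * exponent(4, 2)
= 4 * 4 * 4 * 4 * 4 * 4 * 4 * exponent(4, 1)
= 4 * 4 * 4 * 4 * 4 * 4 * 4 * 4 * exponent(4, 0)
= 4 * 4 * 4 * 4 * 4 * 4 * 4 * 4 * 1
= 65536


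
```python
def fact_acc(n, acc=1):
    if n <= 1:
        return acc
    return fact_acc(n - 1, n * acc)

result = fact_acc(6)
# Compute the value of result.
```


fact_acc(6, 1)
= fact_acc(5, 6 * 1) = fact_acc(5, 6)
= fact_acc(4, 5 * 6) = fact_acc(4, 30)
= fact_acc(3, 4 * 30) = fact_acc(3, 120)
= fact_acc(2, 3 * 120) = fact_acc(2, 360)
= fact_acc(1, 2 * 360) = fact_acc(1, 720)
n <= 1, return acc = 720


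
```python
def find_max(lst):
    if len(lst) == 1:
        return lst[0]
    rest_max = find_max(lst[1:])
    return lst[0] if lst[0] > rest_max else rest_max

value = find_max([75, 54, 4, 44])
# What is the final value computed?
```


find_max([75, 54, 4, 44])
= compare 75 with find_max([54, 4, 44])
= compare 54 with find_max([4, 44])
= compare 4 with find_max([44])
Base: find_max([44]) = 44
compare 4 with 44: max = 44
compare 54 with 44: max = 54
compare 75 with 54: max = 75
= 75


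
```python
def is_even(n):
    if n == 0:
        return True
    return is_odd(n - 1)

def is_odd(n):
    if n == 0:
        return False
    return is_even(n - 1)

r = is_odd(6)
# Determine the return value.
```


is_odd(6)
= is_even(5)
= is_odd(4)
= is_even(3)
= is_odd(2)
= is_even(1)
= is_odd(0)
n == 0: return False
= False


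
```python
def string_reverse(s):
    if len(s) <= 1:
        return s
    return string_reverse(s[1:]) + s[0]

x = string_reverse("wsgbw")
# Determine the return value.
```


string_reverse("wsgbw")
= string_reverse("sgbw") + "w"
= string_reverse("gbw") + "s" + "w"
= string_reverse("bw") + "g" + "s" + "w"
= string_reverse("w") + "b" + "g" + "s" + "w"
= "w" + "b" + "g" + "s" + "w"
= "wbgsw"


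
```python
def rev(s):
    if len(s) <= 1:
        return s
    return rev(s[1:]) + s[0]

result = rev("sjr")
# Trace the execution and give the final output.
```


rev("sjr")
= rev("jr") + "s"
= rev("r") + "j" + "s"
= "r" + "j" + "s"
= "rjs"


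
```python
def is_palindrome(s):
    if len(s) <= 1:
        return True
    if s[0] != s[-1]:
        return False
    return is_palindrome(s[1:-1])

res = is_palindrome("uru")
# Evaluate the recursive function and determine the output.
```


is_palindrome("uru")
"uru": s[0]='u' == s[-1]='u' -> is_palindrome("r")
"r": len <= 1 -> True
= True


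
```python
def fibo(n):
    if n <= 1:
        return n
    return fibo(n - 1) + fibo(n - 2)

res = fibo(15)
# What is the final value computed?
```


fibo(15)
= fibo(14) + fibo(13)
= (fibo(13) + fibo(12)) + fibo(13)
Computing bottom-up: fibo(0)=0, fibo(1)=1, fibo(2)=1, fibo(3)=2, fibo(4)=3, fibo(5)=5, fibo(6)=8, fibo(7)=13, fibo(8)=21, fibo(9)=34, fibo(10)=55, fibo(11)=89, fibo(12)=144, fibo(13)=233, fibo(14)=377, fibo(15)=610
= 610


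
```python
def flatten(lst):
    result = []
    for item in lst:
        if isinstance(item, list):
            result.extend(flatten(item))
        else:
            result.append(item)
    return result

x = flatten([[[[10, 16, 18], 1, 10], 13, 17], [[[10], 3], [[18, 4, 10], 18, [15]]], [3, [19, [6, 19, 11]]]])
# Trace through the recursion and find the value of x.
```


flatten([[[[10, 16, 18], 1, 10], 13, 17], [[[10], 3], [[18, 4, 10], 18, [15]]], [3, [19, [6, 19, 11]]]])
Processing each element:
  [[[10, 16, 18], 1, 10], 13, 17] is a list -> flatten recursively -> [10, 16, 18, 1, 10, 13, 17]
  [[[10], 3], [[18, 4, 10], 18, [15]]] is a list -> flatten recursively -> [10, 3, 18, 4, 10, 18, 15]
  [3, [19, [6, 19, 11]]] is a list -> flatten recursively -> [3, 19, 6, 19, 11]
= [10, 16, 18, 1, 10, 13, 17, 10, 3, 18, 4, 10, 18, 15, 3, 19, 6, 19, 11]


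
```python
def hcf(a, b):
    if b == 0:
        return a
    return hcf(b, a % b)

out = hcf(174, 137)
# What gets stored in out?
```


hcf(174, 137)
= hcf(137, 174 % 137) = hcf(137, 37)
= hcf(37, 137 % 37) = hcf(37, 26)
= hcf(26, 37 % 26) = hcf(26, 11)
= hcf(11, 26 % 11) = hcf(11, 4)
= hcf(4, 11 % 4) = hcf(4, 3)
= hcf(3, 4 % 3) = hcf(3, 1)
= hcf(1, 3 % 1) = hcf(1, 0)
b == 0, return a = 1


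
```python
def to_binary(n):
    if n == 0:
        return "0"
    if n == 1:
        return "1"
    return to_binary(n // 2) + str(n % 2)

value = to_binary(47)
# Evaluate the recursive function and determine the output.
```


to_binary(47)
= to_binary(23) + "1"
= to_binary(11) + "1" + "1"
= to_binary(5) + "1" + "1" + "1"
= to_binary(2) + "1" + "1" + "1" + "1"
= to_binary(1) + "0" + "1" + "1" + "1" + "1"
= "1" + "0" + "1" + "1" + "1" + "1"
= "101111"


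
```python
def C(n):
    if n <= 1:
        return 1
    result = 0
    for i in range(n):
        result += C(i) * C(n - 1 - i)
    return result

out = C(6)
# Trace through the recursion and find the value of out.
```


C(6)
= sum of C(i) * C(6-1-i) for i in 0..5
First compute sub-values bottom-up:
  C(0) = 1, C(1) = 1
  C(2) = 1*1 + 1*1 = 2
  C(3) = 1*2 + 1*1 + 2*1 = 5
  C(4) = 1*5 + 1*2 + 2*1 + 5*1 = 14
  C(5) = 1*14 + 1*5 + 2*2 + 5*1 + 14*1 = 42
Now C(6):
  C(0)*C(5) = 1*42 = 42
  C(1)*C(4) = 1*14 = 14
  C(2)*C(3) = 2*5 = 10
  C(3)*C(2) = 5*2 = 10
  C(4)*C(1) = 14*1 = 14
  C(5)*C(0) = 42*1 = 42
= 42 + 14 + 10 + 10 + 14 + 42
= 132


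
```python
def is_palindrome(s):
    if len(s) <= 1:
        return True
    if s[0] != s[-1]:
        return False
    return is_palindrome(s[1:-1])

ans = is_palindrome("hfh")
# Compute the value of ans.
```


is_palindrome("hfh")
"hfh": s[0]='h' == s[-1]='h' -> is_palindrome("f")
"f": len <= 1 -> True
= True


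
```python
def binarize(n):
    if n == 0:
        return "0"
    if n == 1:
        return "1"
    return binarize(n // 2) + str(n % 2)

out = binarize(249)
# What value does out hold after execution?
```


binarize(249)
= binarize(124) + "1"
= binarize(62) + "0" + "1"
= binarize(31) + "0" + "0" + "1"
= binarize(15) + "1" + "0" + "0" + "1"
= binarize(7) + "1" + "1" + "0" + "0" + "1"
= binarize(3) + "1" + "1" + "1" + "0" + "0" + "1"
= binarize(1) + "1" + "1" + "1" + "1" + "0" + "0" + "1"
= "1" + "1" + "1" + "1" + "1" + "0" + "0" + "1"
= "11111001"


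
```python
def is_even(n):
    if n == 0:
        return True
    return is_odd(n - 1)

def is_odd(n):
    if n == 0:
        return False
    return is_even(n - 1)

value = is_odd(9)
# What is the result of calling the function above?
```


is_odd(9)
= is_even(8)
= is_odd(7)
= is_even(6)
= is_odd(5)
= is_even(4)
= is_odd(3)
= is_even(2)
= is_odd(1)
= is_even(0)
n == 0: return True
= True


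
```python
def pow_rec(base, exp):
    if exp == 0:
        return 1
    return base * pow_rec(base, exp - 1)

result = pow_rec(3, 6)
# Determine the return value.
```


pow_rec(3, 6)
= 3 * pow_rec(3, 5)
= 3 * 3 * pow_rec(3, 4)
= 3 * 3 * 3 * pow_rec(3, 3)
= 3 * 3 * 3 * 3 * pow_rec(3, 2)
= 3 * 3 * 3 * 3 * 3 * pow_rec(3, 1)
= 3 * 3 * 3 * 3 * 3 * 3 * pow_rec(3, 0)
= 3 * 3 * 3 * 3 * 3 * 3 * 1
= 729


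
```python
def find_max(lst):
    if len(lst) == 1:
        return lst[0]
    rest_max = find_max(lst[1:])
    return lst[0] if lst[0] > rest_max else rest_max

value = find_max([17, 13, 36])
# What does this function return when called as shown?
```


find_max([17, 13, 36])
= compare 17 with find_max([13, 36])
= compare 13 with find_max([36])
Base: find_max([36]) = 36
compare 13 with 36: max = 36
compare 17 with 36: max = 36
= 36


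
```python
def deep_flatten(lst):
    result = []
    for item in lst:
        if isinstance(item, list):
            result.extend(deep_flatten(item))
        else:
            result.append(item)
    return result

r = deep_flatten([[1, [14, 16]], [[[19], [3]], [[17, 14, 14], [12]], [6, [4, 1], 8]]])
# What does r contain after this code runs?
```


deep_flatten([[1, [14, 16]], [[[19], [3]], [[17, 14, 14], [12]], [6, [4, 1], 8]]])
Processing each element:
  [1, [14, 16]] is a list -> deep_flatten recursively -> [1, 14, 16]
  [[[19], [3]], [[17, 14, 14], [12]], [6, [4, 1], 8]] is a list -> deep_flatten recursively -> [19, 3, 17, 14, 14, 12, 6, 4, 1, 8]
= [1, 14, 16, 19, 3, 17, 14, 14, 12, 6, 4, 1, 8]


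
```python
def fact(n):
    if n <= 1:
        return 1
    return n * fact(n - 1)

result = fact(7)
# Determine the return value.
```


fact(7)
= 7 * fact(6)
= 7 * 6 * fact(5)
= 7 * 6 * 5 * fact(4)
= 7 * 6 * 5 * 4 * fact(3)
= 7 * 6 * 5 * 4 * 3 * fact(2)
= 7 * 6 * 5 * 4 * 3 * 2 * fact(1)
= 7 * 6 * 5 * 4 * 3 * 2 * 1
= 5040


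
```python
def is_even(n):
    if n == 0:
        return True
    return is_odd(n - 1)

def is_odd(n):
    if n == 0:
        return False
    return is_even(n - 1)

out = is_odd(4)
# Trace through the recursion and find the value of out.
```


is_odd(4)
= is_even(3)
= is_odd(2)
= is_even(1)
= is_odd(0)
n == 0: return False
= False


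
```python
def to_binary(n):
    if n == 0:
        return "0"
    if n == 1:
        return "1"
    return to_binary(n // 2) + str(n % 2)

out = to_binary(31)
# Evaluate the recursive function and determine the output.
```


to_binary(31)
= to_binary(15) + "1"
= to_binary(7) + "1" + "1"
= to_binary(3) + "1" + "1" + "1"
= to_binary(1) + "1" + "1" + "1" + "1"
= "1" + "1" + "1" + "1" + "1"
= "11111"


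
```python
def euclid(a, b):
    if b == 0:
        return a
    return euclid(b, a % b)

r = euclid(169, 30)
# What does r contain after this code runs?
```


euclid(169, 30)
= euclid(30, 169 % 30) = euclid(30, 19)
= euclid(19, 30 % 19) = euclid(19, 11)
= euclid(11, 19 % 11) = euclid(11, 8)
= euclid(8, 11 % 8) = euclid(8, 3)
= euclid(3, 8 % 3) = euclid(3, 2)
= euclid(2, 3 % 2) = euclid(2, 1)
= euclid(1, 2 % 1) = euclid(1, 0)
b == 0, return a = 1


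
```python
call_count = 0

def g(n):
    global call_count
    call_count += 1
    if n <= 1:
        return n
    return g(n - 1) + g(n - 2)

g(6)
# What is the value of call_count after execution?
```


g(6) calls g(5) and g(4); each non-base call branches into two more.
Let C(k) = total number of calls made by g(k), including the call to g(k) itself.
Base cases: C(0) = 1, C(1) = 1
Recurrence: C(k) = 1 + C(k-1) + C(k-2)
  C(2) = 1 + C(1) + C(0) = 1 + 1 + 1 = 3
  C(3) = 1 + C(2) + C(1) = 1 + 3 + 1 = 5
  C(4) = 1 + C(3) + C(2) = 1 + 5 + 3 = 9
  C(5) = 1 + C(4) + C(3) = 1 + 9 + 5 = 15
  C(6) = 1 + C(5) + C(4) = 1 + 15 + 9 = 25
Total calls = C(6) = 25


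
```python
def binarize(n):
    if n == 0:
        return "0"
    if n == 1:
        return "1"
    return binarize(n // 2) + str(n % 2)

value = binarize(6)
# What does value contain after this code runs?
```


binarize(6)
= binarize(3) + "0"
= binarize(1) + "1" + "0"
= "1" + "1" + "0"
= "110"


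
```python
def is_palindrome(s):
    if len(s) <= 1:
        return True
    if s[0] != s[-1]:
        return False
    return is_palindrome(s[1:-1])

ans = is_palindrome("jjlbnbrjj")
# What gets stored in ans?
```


is_palindrome("jjlbnbrjj")
"jjlbnbrjj": s[0]='j' == s[-1]='j' -> is_palindrome("jlbnbrj")
"jlbnbrj": s[0]='j' == s[-1]='j' -> is_palindrome("lbnbr")
"lbnbr": s[0]='l' != s[-1]='r' -> False
= False


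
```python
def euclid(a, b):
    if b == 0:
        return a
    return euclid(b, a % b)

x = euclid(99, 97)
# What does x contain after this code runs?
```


euclid(99, 97)
= euclid(97, 99 % 97) = euclid(97, 2)
= euclid(2, 97 % 2) = euclid(2, 1)
= euclid(1, 2 % 1) = euclid(1, 0)
b == 0, return a = 1


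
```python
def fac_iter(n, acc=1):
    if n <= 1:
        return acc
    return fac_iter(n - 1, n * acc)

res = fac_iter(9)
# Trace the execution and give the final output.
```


fac_iter(9, 1)
= fac_iter(8, 9 * 1) = fac_iter(8, 9)
= fac_iter(7, 8 * 9) = fac_iter(7, 72)
= fac_iter(6, 7 * 72) = fac_iter(6, 504)
= fac_iter(5, 6 * 504) = fac_iter(5, 3024)
= fac_iter(4, 5 * 3024) = fac_iter(4, 15120)
= fac_iter(3, 4 * 15120) = fac_iter(3, 60480)
= fac_iter(2, 3 * 60480) = fac_iter(2, 181440)
= fac_iter(1, 2 * 181440) = fac_iter(1, 362880)
n <= 1, return acc = 362880


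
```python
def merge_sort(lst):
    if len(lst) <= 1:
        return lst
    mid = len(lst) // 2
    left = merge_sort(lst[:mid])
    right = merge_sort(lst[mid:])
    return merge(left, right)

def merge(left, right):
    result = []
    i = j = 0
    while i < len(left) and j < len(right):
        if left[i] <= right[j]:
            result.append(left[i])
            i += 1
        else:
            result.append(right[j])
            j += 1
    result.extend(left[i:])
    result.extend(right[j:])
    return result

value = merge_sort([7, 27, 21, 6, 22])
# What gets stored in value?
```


merge_sort([7, 27, 21, 6, 22])
Split into [7, 27] and [21, 6, 22]
Left sorted: [7, 27]
Right sorted: [6, 21, 22]
Merge [7, 27] and [6, 21, 22]
= [6, 7, 21, 22, 27]


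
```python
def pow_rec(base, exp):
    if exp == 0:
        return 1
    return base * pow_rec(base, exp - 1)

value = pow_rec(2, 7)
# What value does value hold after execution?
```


pow_rec(2, 7)
= 2 * pow_rec(2, 6)
= 2 * 2 * pow_rec(2, 5)
= 2 * 2 * 2 * pow_rec(2, 4)
= 2 * 2 * 2 * 2 * pow_rec(2, 3)
= 2 * 2 * 2 * 2 * 2 * pow_rec(2, 2)
= 2 * 2 * 2 * 2 * 2 * 2 * pow_rec(2, 1)
= 2 * 2 * 2 * 2 * 2 * 2 * 2 * pow_rec(2, 0)
= 2 * 2 * 2 * 2 * 2 * 2 * 2 * 1
= 128


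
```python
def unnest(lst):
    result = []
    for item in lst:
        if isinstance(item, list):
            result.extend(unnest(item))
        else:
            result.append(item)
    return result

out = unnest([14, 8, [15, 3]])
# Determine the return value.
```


unnest([14, 8, [15, 3]])
Processing each element:
  14 is not a list -> append 14
  8 is not a list -> append 8
  [15, 3] is a list -> unnest recursively -> [15, 3]
= [14, 8, 15, 3]


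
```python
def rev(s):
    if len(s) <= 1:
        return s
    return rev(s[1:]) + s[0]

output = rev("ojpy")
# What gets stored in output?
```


rev("ojpy")
= rev("jpy") + "o"
= rev("py") + "j" + "o"
= rev("y") + "p" + "j" + "o"
= "y" + "p" + "j" + "o"
= "ypjo"


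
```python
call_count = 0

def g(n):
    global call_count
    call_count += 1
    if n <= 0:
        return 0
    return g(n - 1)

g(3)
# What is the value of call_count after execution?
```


g(3) calls g(2) calls ... calls g(0)
Total calls: 3 + 1 (for base case) = 4


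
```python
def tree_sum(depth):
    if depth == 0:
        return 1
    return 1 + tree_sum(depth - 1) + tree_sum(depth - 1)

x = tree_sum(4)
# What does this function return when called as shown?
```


tree_sum(4)
= 1 + tree_sum(3) + tree_sum(3)
= 1 + 2 * tree_sum(3)
tree_sum(k) = 2^(k+1) - 1
tree_sum(0) = 1
tree_sum(1) = 3
tree_sum(2) = 7
tree_sum(3) = 15
tree_sum(4) = 31
tree_sum(4) = 2^5 - 1 = 31


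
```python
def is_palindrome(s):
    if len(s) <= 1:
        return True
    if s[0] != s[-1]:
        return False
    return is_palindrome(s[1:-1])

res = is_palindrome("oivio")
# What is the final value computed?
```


is_palindrome("oivio")
"oivio": s[0]='o' == s[-1]='o' -> is_palindrome("ivi")
"ivi": s[0]='i' == s[-1]='i' -> is_palindrome("v")
"v": len <= 1 -> True
= True


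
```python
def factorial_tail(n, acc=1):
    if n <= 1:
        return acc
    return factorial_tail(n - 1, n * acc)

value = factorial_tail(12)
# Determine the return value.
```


factorial_tail(12, 1)
= factorial_tail(11, 12 * 1) = factorial_tail(11, 12)
= factorial_tail(10, 11 * 12) = factorial_tail(10, 132)
= factorial_tail(9, 10 * 132) = factorial_tail(9, 1320)
= factorial_tail(8, 9 * 1320) = factorial_tail(8, 11880)
= factorial_tail(7, 8 * 11880) = factorial_tail(7, 95040)
= factorial_tail(6, 7 * 95040) = factorial_tail(6, 665280)
= factorial_tail(5, 6 * 665280) = factorial_tail(5, 3991680)
= factorial_tail(4, 5 * 3991680) = factorial_tail(4, 19958400)
= factorial_tail(3, 4 * 19958400) = factorial_tail(3, 79833600)
= factorial_tail(2, 3 * 79833600) = factorial_tail(2, 239500800)
= factorial_tail(1, 2 * 239500800) = factorial_tail(1, 479001600)
n <= 1, return acc = 479001600


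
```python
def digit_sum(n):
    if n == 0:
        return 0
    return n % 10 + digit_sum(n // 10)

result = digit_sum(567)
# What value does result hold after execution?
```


digit_sum(567)
= 7 + digit_sum(56)
= 7 + 6 + digit_sum(5)
= 7 + 6 + 5 + digit_sum(0)
= 7 + 6 + 5 + 0
= 18


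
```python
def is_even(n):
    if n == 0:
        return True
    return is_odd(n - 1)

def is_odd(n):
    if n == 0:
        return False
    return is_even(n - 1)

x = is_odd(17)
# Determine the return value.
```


is_odd(17)
= is_even(16)
= is_odd(15)
= is_even(14)
= is_odd(13)
= is_even(12)
= is_odd(11)
= is_even(10)
= is_odd(9)
= is_even(8)
= is_odd(7)
= is_even(6)
= is_odd(5)
= is_even(4)
= is_odd(3)
= is_even(2)
= is_odd(1)
= is_even(0)
n == 0: return True
= True


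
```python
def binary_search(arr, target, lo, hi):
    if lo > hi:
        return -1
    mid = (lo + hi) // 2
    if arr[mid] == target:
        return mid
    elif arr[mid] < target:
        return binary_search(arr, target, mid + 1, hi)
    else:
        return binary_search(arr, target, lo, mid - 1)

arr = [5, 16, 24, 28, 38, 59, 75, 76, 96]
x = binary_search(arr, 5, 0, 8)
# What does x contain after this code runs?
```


binary_search(arr, 5, 0, 8)
lo=0, hi=8, mid=4, arr[mid]=38
38 > 5, search left half
lo=0, hi=3, mid=1, arr[mid]=16
16 > 5, search left half
lo=0, hi=0, mid=0, arr[mid]=5
arr[0] == 5, found at index 0
= 0


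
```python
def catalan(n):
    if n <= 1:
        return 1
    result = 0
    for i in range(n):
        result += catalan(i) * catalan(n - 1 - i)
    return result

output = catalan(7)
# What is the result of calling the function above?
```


catalan(7)
= sum of catalan(i) * catalan(7-1-i) for i in 0..6
First compute sub-values bottom-up:
  catalan(0) = 1, catalan(1) = 1
  catalan(2) = 1*1 + 1*1 = 2
  catalan(3) = 1*2 + 1*1 + 2*1 = 5
  catalan(4) = 1*5 + 1*2 + 2*1 + 5*1 = 14
  catalan(5) = 1*14 + 1*5 + 2*2 + 5*1 + 14*1 = 42
  catalan(6) = 1*42 + 1*14 + 2*5 + 5*2 + 14*1 + 42*1 = 132
Now catalan(7):
  catalan(0)*catalan(6) = 1*132 = 132
  catalan(1)*catalan(5) = 1*42 = 42
  catalan(2)*catalan(4) = 2*14 = 28
  catalan(3)*catalan(3) = 5*5 = 25
  catalan(4)*catalan(2) = 14*2 = 28
  catalan(5)*catalan(1) = 42*1 = 42
  catalan(6)*catalan(0) = 132*1 = 132
= 132 + 42 + 28 + 25 + 28 + 42 + 132
= 429


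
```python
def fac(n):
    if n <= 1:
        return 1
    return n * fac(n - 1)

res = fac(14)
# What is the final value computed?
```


fac(14)
= 14 * fac(13)
= 14 * 13 * fac(12)
= 14 * 13 * 12 * fac(11)
= 14 * 13 * 12 * 11 * fac(10)
= 14 * 13 * 12 * 11 * 10 * fac(9)
= 14 * 13 * 12 * 11 * 10 * 9 * fac(8)
= 14 * 13 * 12 * 11 * 10 * 9 * 8 * fac(7)
= 14 * 13 * 12 * 11 * 10 * 9 * 8 * 7 * fac(6)
= 14 * 13 * 12 * 11 * 10 * 9 * 8 * 7 * 6 * fac(5)
= 14 * 13 * 12 * 11 * 10 * 9 * 8 * 7 * 6 * 5 * fac(4)
= 14 * 13 * 12 * 11 * 10 * 9 * 8 * 7 * 6 * 5 * 4 * fac(3)
= 14 * 13 * 12 * 11 * 10 * 9 * 8 * 7 * 6 * 5 * 4 * 3 * fac(2)
= 14 * 13 * 12 * 11 * 10 * 9 * 8 * 7 * 6 * 5 * 4 * 3 * 2 * fac(1)
= 14 * 13 * 12 * 11 * 10 * 9 * 8 * 7 * 6 * 5 * 4 * 3 * 2 * 1
= 87178291200


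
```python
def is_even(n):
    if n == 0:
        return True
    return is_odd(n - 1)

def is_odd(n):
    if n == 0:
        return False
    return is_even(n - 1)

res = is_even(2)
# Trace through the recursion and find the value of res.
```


is_even(2)
= is_odd(1)
= is_even(0)
n == 0: return True
= True


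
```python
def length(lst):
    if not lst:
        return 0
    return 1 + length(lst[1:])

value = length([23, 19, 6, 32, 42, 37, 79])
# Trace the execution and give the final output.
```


length([23, 19, 6, 32, 42, 37, 79])
= 1 + length([19, 6, 32, 42, 37, 79])
= 1 + 1 + length([6, 32, 42, 37, 79])
= 1 + 1 + 1 + length([32, 42, 37, 79])
= 1 + 1 + 1 + 1 + length([42, 37, 79])
= 1 + 1 + 1 + 1 + 1 + length([37, 79])
= 1 + 1 + 1 + 1 + 1 + 1 + length([79])
= 1 + 1 + 1 + 1 + 1 + 1 + 1 + length([])
= 1 + 1 + 1 + 1 + 1 + 1 + 1 + 0
= 7


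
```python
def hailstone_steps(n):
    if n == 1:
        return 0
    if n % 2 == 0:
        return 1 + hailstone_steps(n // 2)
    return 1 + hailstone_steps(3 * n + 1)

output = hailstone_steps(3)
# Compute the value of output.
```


hailstone_steps(3)
3 is odd -> 3*3+1 = 10 -> hailstone_steps(10)
10 is even -> hailstone_steps(5)
5 is odd -> 3*5+1 = 16 -> hailstone_steps(16)
16 is even -> hailstone_steps(8)
8 is even -> hailstone_steps(4)
4 is even -> hailstone_steps(2)
2 is even -> hailstone_steps(1)
Reached 1 after 7 steps
= 7


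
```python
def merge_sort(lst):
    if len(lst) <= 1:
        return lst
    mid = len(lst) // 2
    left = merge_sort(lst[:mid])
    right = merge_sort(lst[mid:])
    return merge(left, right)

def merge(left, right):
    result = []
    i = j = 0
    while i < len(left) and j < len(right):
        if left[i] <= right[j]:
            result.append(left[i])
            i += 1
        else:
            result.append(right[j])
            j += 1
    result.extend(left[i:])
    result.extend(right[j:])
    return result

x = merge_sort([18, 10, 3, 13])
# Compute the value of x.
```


merge_sort([18, 10, 3, 13])
Split into [18, 10] and [3, 13]
Left sorted: [10, 18]
Right sorted: [3, 13]
Merge [10, 18] and [3, 13]
= [3, 10, 13, 18]


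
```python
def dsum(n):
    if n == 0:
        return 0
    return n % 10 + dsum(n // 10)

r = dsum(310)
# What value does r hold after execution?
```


dsum(310)
= 0 + dsum(31)
= 0 + 1 + dsum(3)
= 0 + 1 + 3 + dsum(0)
= 0 + 1 + 3 + 0
= 4


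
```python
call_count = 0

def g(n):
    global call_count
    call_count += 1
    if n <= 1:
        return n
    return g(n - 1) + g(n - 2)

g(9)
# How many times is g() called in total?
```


g(9) calls g(8) and g(7); each non-base call branches into two more.
Let C(k) = total number of calls made by g(k), including the call to g(k) itself.
Base cases: C(0) = 1, C(1) = 1
Recurrence: C(k) = 1 + C(k-1) + C(k-2)
  C(2) = 1 + C(1) + C(0) = 1 + 1 + 1 = 3
  C(3) = 1 + C(2) + C(1) = 1 + 3 + 1 = 5
  C(4) = 1 + C(3) + C(2) = 1 + 5 + 3 = 9
  C(5) = 1 + C(4) + C(3) = 1 + 9 + 5 = 15
  C(6) = 1 + C(5) + C(4) = 1 + 15 + 9 = 25
  C(7) = 1 + C(6) + C(5) = 1 + 25 + 15 = 41
  C(8) = 1 + C(7) + C(6) = 1 + 41 + 25 = 67
  C(9) = 1 + C(8) + C(7) = 1 + 67 + 41 = 109
Total calls = C(9) = 109


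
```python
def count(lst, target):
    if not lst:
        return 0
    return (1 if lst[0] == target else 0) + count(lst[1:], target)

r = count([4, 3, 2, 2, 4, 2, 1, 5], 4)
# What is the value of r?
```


count([4, 3, 2, 2, 4, 2, 1, 5], 4)
lst[0]=4 == 4: 1 + count([3, 2, 2, 4, 2, 1, 5], 4)
lst[0]=3 != 4: 0 + count([2, 2, 4, 2, 1, 5], 4)
lst[0]=2 != 4: 0 + count([2, 4, 2, 1, 5], 4)
lst[0]=2 != 4: 0 + count([4, 2, 1, 5], 4)
lst[0]=4 == 4: 1 + count([2, 1, 5], 4)
lst[0]=2 != 4: 0 + count([1, 5], 4)
lst[0]=1 != 4: 0 + count([5], 4)
lst[0]=5 != 4: 0 + count([], 4)
= 2


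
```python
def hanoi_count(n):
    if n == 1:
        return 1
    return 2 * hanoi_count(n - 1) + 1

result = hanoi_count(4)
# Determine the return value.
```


hanoi_count(4)
= 2 * hanoi_count(3) + 1
= 2 * (2 * hanoi_count(2) + 1) + 1
= 2 * (2 * (2 * hanoi_count(1) + 1) + 1) + 1
Now compute bottom-up:
hanoi_count(1) = 1
hanoi_count(2) = 2 * 1 + 1 = 3
hanoi_count(3) = 2 * 3 + 1 = 7
hanoi_count(4) = 2 * 7 + 1 = 15
= 15


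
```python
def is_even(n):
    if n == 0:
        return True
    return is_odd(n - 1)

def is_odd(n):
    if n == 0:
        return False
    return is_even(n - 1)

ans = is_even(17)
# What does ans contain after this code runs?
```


is_even(17)
= is_odd(16)
= is_even(15)
= is_odd(14)
= is_even(13)
= is_odd(12)
= is_even(11)
= is_odd(10)
= is_even(9)
= is_odd(8)
= is_even(7)
= is_odd(6)
= is_even(5)
= is_odd(4)
= is_even(3)
= is_odd(2)
= is_even(1)
= is_odd(0)
n == 0: return False
= False


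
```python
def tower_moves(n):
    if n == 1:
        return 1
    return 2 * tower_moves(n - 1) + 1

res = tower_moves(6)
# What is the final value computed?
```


tower_moves(6)
= 2 * tower_moves(5) + 1
= 2 * (2 * tower_moves(4) + 1) + 1
= 2 * (2 * (2 * tower_moves(3) + 1) + 1) + 1
= 2 * (2 * (2 * (2 * tower_moves(2) + 1) + 1) + 1) + 1
= 2 * (2 * (2 * (2 * (2 * tower_moves(1) + 1) + 1) + 1) + 1) + 1
Now compute bottom-up:
tower_moves(1) = 1
tower_moves(2) = 2 * 1 + 1 = 3
tower_moves(3) = 2 * 3 + 1 = 7
tower_moves(4) = 2 * 7 + 1 = 15
tower_moves(5) = 2 * 15 + 1 = 31
tower_moves(6) = 2 * 31 + 1 = 63
= 63


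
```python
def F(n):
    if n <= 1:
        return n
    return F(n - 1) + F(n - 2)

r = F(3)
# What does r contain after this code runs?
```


F(3)
= F(2) + F(1)
Computing bottom-up: F(0)=0, F(1)=1, F(2)=1, F(3)=2
= 2


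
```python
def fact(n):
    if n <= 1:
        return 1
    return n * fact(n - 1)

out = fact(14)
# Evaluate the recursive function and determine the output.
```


fact(14)
= 14 * fact(13)
= 14 * 13 * fact(12)
= 14 * 13 * 12 * fact(11)
= 14 * 13 * 12 * 11 * fact(10)
= 14 * 13 * 12 * 11 * 10 * fact(9)
= 14 * 13 * 12 * 11 * 10 * 9 * fact(8)
= 14 * 13 * 12 * 11 * 10 * 9 * 8 * fact(7)
= 14 * 13 * 12 * 11 * 10 * 9 * 8 * 7 * fact(6)
= 14 * 13 * 12 * 11 * 10 * 9 * 8 * 7 * 6 * fact(5)
= 14 * 13 * 12 * 11 * 10 * 9 * 8 * 7 * 6 * 5 * fact(4)
= 14 * 13 * 12 * 11 * 10 * 9 * 8 * 7 * 6 * 5 * 4 * fact(3)
= 14 * 13 * 12 * 11 * 10 * 9 * 8 * 7 * 6 * 5 * 4 * 3 * fact(2)
= 14 * 13 * 12 * 11 * 10 * 9 * 8 * 7 * 6 * 5 * 4 * 3 * 2 * fact(1)
= 14 * 13 * 12 * 11 * 10 * 9 * 8 * 7 * 6 * 5 * 4 * 3 * 2 * 1
= 87178291200


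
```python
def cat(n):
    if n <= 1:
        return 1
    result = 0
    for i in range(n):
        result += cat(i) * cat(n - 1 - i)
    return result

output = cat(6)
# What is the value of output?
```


cat(6)
= sum of cat(i) * cat(6-1-i) for i in 0..5
First compute sub-values bottom-up:
  cat(0) = 1, cat(1) = 1
  cat(2) = 1*1 + 1*1 = 2
  cat(3) = 1*2 + 1*1 + 2*1 = 5
  cat(4) = 1*5 + 1*2 + 2*1 + 5*1 = 14
  cat(5) = 1*14 + 1*5 + 2*2 + 5*1 + 14*1 = 42
Now cat(6):
  cat(0)*cat(5) = 1*42 = 42
  cat(1)*cat(4) = 1*14 = 14
  cat(2)*cat(3) = 2*5 = 10
  cat(3)*cat(2) = 5*2 = 10
  cat(4)*cat(1) = 14*1 = 14
  cat(5)*cat(0) = 42*1 = 42
= 42 + 14 + 10 + 10 + 14 + 42
= 132


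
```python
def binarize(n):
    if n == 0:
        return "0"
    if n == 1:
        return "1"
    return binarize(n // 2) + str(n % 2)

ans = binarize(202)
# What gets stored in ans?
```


binarize(202)
= binarize(101) + "0"
= binarize(50) + "1" + "0"
= binarize(25) + "0" + "1" + "0"
= binarize(12) + "1" + "0" + "1" + "0"
= binarize(6) + "0" + "1" + "0" + "1" + "0"
= binarize(3) + "0" + "0" + "1" + "0" + "1" + "0"
= binarize(1) + "1" + "0" + "0" + "1" + "0" + "1" + "0"
= "1" + "1" + "0" + "0" + "1" + "0" + "1" + "0"
= "11001010"


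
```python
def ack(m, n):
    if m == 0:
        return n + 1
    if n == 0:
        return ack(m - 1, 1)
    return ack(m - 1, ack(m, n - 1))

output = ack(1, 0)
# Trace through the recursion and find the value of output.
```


ack(1, 0)
n == 0: return ack(0, 1)
= ack(0, 1) = 2
= 2


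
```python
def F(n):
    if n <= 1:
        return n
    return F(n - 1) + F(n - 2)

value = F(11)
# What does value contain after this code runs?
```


F(11)
= F(10) + F(9)
= (F(9) + F(8)) + F(9)
Computing bottom-up: F(0)=0, F(1)=1, F(2)=1, F(3)=2, F(4)=3, F(5)=5, F(6)=8, F(7)=13, F(8)=21, F(9)=34, F(10)=55, F(11)=89
= 89


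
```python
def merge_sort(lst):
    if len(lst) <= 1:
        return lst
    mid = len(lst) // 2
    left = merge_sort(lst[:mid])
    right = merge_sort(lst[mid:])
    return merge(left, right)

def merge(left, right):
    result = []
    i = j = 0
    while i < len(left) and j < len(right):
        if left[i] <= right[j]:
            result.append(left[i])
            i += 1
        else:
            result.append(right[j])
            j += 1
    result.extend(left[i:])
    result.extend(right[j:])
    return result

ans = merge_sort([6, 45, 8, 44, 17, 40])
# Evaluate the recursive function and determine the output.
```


merge_sort([6, 45, 8, 44, 17, 40])
Split into [6, 45, 8] and [44, 17, 40]
Left sorted: [6, 8, 45]
Right sorted: [17, 40, 44]
Merge [6, 8, 45] and [17, 40, 44]
= [6, 8, 17, 40, 44, 45]


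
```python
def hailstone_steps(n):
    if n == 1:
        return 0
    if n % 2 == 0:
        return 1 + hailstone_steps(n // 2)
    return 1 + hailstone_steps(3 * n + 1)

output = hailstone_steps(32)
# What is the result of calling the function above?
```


hailstone_steps(32)
32 is even -> hailstone_steps(16)
16 is even -> hailstone_steps(8)
8 is even -> hailstone_steps(4)
4 is even -> hailstone_steps(2)
2 is even -> hailstone_steps(1)
Reached 1 after 5 steps
= 5


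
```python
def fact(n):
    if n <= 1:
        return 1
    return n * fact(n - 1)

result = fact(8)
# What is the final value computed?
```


fact(8)
= 8 * fact(7)
= 8 * 7 * fact(6)
= 8 * 7 * 6 * fact(5)
= 8 * 7 * 6 * 5 * fact(4)
= 8 * 7 * 6 * 5 * 4 * fact(3)
= 8 * 7 * 6 * 5 * 4 * 3 * fact(2)
= 8 * 7 * 6 * 5 * 4 * 3 * 2 * fact(1)
= 8 * 7 * 6 * 5 * 4 * 3 * 2 * 1
= 40320


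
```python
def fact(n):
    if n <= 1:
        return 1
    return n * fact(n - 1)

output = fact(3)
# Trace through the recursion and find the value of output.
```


fact(3)
= 3 * fact(2)
= 3 * 2 * fact(1)
= 3 * 2 * 1
= 6


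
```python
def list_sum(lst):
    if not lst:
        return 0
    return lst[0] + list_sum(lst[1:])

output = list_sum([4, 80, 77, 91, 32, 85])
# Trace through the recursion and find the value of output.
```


list_sum([4, 80, 77, 91, 32, 85])
= 4 + list_sum([80, 77, 91, 32, 85])
= 4 + 80 + list_sum([77, 91, 32, 85])
= 4 + 80 + 77 + list_sum([91, 32, 85])
= 4 + 80 + 77 + 91 + list_sum([32, 85])
= 4 + 80 + 77 + 91 + 32 + list_sum([85])
= 4 + 80 + 77 + 91 + 32 + 85 + list_sum([])
= 4 + 80 + 77 + 91 + 32 + 85 + 0
= 369


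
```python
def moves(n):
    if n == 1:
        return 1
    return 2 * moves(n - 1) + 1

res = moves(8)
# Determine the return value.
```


moves(8)
= 2 * moves(7) + 1
= 2 * (2 * moves(6) + 1) + 1
= 2 * (2 * (2 * moves(5) + 1) + 1) + 1
= 2 * (2 * (2 * (2 * moves(4) + 1) + 1) + 1) + 1
= 2 * (2 * (2 * (2 * (2 * moves(3) + 1) + 1) + 1) + 1) + 1
= 2 * (2 * (2 * (2 * (2 * (2 * moves(2) + 1) + 1) + 1) + 1) + 1) + 1
= 2 * (2 * (2 * (2 * (2 * (2 * (2 * moves(1) + 1) + 1) + 1) + 1) + 1) + 1) + 1
Now compute bottom-up:
moves(1) = 1
moves(2) = 2 * 1 + 1 = 3
moves(3) = 2 * 3 + 1 = 7
moves(4) = 2 * 7 + 1 = 15
moves(5) = 2 * 15 + 1 = 31
moves(6) = 2 * 31 + 1 = 63
moves(7) = 2 * 63 + 1 = 127
moves(8) = 2 * 127 + 1 = 255
= 255


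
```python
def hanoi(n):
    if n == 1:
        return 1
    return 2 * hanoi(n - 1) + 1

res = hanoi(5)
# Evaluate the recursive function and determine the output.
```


hanoi(5)
= 2 * hanoi(4) + 1
= 2 * (2 * hanoi(3) + 1) + 1
= 2 * (2 * (2 * hanoi(2) + 1) + 1) + 1
= 2 * (2 * (2 * (2 * hanoi(1) + 1) + 1) + 1) + 1
Now compute bottom-up:
hanoi(1) = 1
hanoi(2) = 2 * 1 + 1 = 3
hanoi(3) = 2 * 3 + 1 = 7
hanoi(4) = 2 * 7 + 1 = 15
hanoi(5) = 2 * 15 + 1 = 31
= 31


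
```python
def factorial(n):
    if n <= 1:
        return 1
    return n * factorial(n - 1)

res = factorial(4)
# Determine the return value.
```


factorial(4)
= 4 * factorial(3)
= 4 * 3 * factorial(2)
= 4 * 3 * 2 * factorial(1)
= 4 * 3 * 2 * 1
= 24


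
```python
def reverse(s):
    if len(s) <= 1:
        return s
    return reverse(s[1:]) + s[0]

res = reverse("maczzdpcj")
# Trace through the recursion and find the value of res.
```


reverse("maczzdpcj")
= reverse("aczzdpcj") + "m"
= reverse("czzdpcj") + "a" + "m"
= reverse("zzdpcj") + "c" + "a" + "m"
= reverse("zdpcj") + "z" + "c" + "a" + "m"
= reverse("dpcj") + "z" + "z" + "c" + "a" + "m"
= reverse("pcj") + "d" + "z" + "z" + "c" + "a" + "m"
= reverse("cj") + "p" + "d" + "z" + "z" + "c" + "a" + "m"
= reverse("j") + "c" + "p" + "d" + "z" + "z" + "c" + "a" + "m"
= "j" + "c" + "p" + "d" + "z" + "z" + "c" + "a" + "m"
= "jcpdzzcam"


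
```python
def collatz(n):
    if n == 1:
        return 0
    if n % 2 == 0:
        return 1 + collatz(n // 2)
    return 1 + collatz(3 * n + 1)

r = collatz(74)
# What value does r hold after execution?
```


collatz(74)
74 is even -> collatz(37)
37 is odd -> 3*37+1 = 112 -> collatz(112)
112 is even -> collatz(56)
56 is even -> collatz(28)
28 is even -> collatz(14)
14 is even -> collatz(7)
7 is odd -> 3*7+1 = 22 -> collatz(22)
22 is even -> collatz(11)
11 is odd -> 3*11+1 = 34 -> collatz(34)
34 is even -> collatz(17)
17 is odd -> 3*17+1 = 52 -> collatz(52)
52 is even -> collatz(26)
26 is even -> collatz(13)
13 is odd -> 3*13+1 = 40 -> collatz(40)
40 is even -> collatz(20)
20 is even -> collatz(10)
10 is even -> collatz(5)
5 is odd -> 3*5+1 = 16 -> collatz(16)
16 is even -> collatz(8)
8 is even -> collatz(4)
4 is even -> collatz(2)
2 is even -> collatz(1)
Reached 1 after 22 steps
= 22


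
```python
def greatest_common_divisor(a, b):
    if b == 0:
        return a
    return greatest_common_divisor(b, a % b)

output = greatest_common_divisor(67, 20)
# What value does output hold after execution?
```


greatest_common_divisor(67, 20)
= greatest_common_divisor(20, 67 % 20) = greatest_common_divisor(20, 7)
= greatest_common_divisor(7, 20 % 7) = greatest_common_divisor(7, 6)
= greatest_common_divisor(6, 7 % 6) = greatest_common_divisor(6, 1)
= greatest_common_divisor(1, 6 % 1) = greatest_common_divisor(1, 0)
b == 0, return a = 1


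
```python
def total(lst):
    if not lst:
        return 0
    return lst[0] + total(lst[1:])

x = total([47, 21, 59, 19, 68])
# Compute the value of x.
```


total([47, 21, 59, 19, 68])
= 47 + total([21, 59, 19, 68])
= 47 + 21 + total([59, 19, 68])
= 47 + 21 + 59 + total([19, 68])
= 47 + 21 + 59 + 19 + total([68])
= 47 + 21 + 59 + 19 + 68 + total([])
= 47 + 21 + 59 + 19 + 68 + 0
= 214


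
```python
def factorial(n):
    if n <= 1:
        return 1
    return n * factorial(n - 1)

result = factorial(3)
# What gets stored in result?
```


factorial(3)
= 3 * factorial(2)
= 3 * 2 * factorial(1)
= 3 * 2 * 1
= 6


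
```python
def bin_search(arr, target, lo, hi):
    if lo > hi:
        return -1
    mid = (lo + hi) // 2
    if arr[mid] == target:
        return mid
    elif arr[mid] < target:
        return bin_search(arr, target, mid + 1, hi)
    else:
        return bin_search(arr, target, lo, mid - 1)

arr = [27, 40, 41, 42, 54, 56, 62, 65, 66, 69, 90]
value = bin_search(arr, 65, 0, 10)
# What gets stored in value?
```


bin_search(arr, 65, 0, 10)
lo=0, hi=10, mid=5, arr[mid]=56
56 < 65, search right half
lo=6, hi=10, mid=8, arr[mid]=66
66 > 65, search left half
lo=6, hi=7, mid=6, arr[mid]=62
62 < 65, search right half
lo=7, hi=7, mid=7, arr[mid]=65
arr[7] == 65, found at index 7
= 7


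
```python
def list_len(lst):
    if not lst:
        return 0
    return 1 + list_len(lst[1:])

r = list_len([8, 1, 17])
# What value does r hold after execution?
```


list_len([8, 1, 17])
= 1 + list_len([1, 17])
= 1 + 1 + list_len([17])
= 1 + 1 + 1 + list_len([])
= 1 + 1 + 1 + 0
= 3


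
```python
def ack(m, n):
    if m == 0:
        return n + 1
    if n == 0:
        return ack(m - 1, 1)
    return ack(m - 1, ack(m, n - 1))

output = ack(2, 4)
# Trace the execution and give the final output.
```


ack(2, 4)
= ack(1, ack(2, 3))
First compute ack(2, 3) = 9
= ack(1, 9)
= 11


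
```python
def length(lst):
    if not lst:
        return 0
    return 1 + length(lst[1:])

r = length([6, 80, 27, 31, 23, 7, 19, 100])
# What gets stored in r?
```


length([6, 80, 27, 31, 23, 7, 19, 100])
= 1 + length([80, 27, 31, 23, 7, 19, 100])
= 1 + 1 + length([27, 31, 23, 7, 19, 100])
= 1 + 1 + 1 + length([31, 23, 7, 19, 100])
= 1 + 1 + 1 + 1 + length([23, 7, 19, 100])
= 1 + 1 + 1 + 1 + 1 + length([7, 19, 100])
= 1 + 1 + 1 + 1 + 1 + 1 + length([19, 100])
= 1 + 1 + 1 + 1 + 1 + 1 + 1 + length([100])
= 1 + 1 + 1 + 1 + 1 + 1 + 1 + 1 + length([])
= 1 + 1 + 1 + 1 + 1 + 1 + 1 + 1 + 0
= 8
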